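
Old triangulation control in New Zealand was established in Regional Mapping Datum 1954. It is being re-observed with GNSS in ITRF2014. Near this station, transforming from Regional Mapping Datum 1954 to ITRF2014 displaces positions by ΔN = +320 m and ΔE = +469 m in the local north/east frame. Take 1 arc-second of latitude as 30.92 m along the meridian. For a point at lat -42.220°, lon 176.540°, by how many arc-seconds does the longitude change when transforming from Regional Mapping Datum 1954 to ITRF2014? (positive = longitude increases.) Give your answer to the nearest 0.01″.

Δλ = 20.48″

At latitude -42.220°, cos φ = 0.740570.
1″ of longitude at this latitude = 30.92 × cos φ = 22.8984 m, so Δλ = 469.0 / 22.8984 = 20.482″.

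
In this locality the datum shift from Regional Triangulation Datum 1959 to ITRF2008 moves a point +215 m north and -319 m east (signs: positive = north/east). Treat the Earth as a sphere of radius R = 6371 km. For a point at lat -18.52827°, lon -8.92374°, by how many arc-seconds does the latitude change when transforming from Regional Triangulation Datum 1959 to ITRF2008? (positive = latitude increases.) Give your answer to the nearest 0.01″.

Δφ = 6.96″

On a sphere of radius R, 1 rad of latitude = R, so Δφ = ΔN / R = 215.0 / 6371000 = 3.3747e-05 rad = 6.961″.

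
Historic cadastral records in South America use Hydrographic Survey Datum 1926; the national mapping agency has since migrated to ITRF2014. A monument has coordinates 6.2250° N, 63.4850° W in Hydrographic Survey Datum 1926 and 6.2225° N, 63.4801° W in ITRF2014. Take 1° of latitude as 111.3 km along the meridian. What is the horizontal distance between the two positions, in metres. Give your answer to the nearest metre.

Δφ = 6.2225° − 6.2250° = -0.0025°; Δλ = -63.4801° − -63.4850° = +0.0049°.
ΔN = Δφ × 111300 = -278.2 m; ΔE = Δλ × 111300 × cos(6.2250°) = +0.0049 × 111300 × 0.994104 = 542.2 m.
Distance = √(ΔE² + ΔN²) = √(542.2² + (-278.2)²) = 609.4 m.

609 m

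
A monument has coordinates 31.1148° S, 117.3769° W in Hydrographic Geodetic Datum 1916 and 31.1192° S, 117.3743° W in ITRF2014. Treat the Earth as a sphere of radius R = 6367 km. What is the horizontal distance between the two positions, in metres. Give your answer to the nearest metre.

Δφ = -31.1192° − -31.1148° = -0.0044°; Δλ = -117.3743° − -117.3769° = +0.0026°.
1° along a meridian = πR/180 = 111125 m.
ΔN = Δφ × 111125 = -489.0 m; ΔE = Δλ × 111125 × cos(-31.1148°) = +0.0026 × 111125 × 0.856134 = 247.4 m.
Distance = √(ΔE² + ΔN²) = √(247.4² + (-489.0)²) = 548.0 m.

548 m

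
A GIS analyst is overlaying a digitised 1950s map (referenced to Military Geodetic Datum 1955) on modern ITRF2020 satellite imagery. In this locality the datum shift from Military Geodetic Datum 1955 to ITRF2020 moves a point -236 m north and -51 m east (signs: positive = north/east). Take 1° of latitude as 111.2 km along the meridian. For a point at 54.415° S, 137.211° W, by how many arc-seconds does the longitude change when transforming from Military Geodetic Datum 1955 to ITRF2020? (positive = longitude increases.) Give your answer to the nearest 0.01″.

Δλ = -2.84″

At latitude -54.415°, cos φ = 0.581910.
1° of longitude at this latitude = 111.2 × cos φ = 64.71 km, so Δλ = -51.0 / 64708.4 = -0.0007882° = -2.837″.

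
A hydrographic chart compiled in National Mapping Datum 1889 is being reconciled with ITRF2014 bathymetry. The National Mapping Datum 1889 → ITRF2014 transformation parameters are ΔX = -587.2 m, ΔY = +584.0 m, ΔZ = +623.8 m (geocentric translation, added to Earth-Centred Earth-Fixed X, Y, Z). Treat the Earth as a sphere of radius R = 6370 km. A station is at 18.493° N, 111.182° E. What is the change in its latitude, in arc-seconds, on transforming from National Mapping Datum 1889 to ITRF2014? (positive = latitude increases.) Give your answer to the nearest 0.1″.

sin φ = 0.317189, cos φ = 0.948362, sin λ = 0.932437, cos λ = -0.361332.
North component: ΔN = −sin φ cos λ·ΔX − sin φ sin λ·ΔY + cos φ·ΔZ = −(0.317189)(-0.361332)(-587.2) − (0.317189)(0.932437)(584.0) + (0.948362)(623.8) = 351.57 m.
1° of latitude spans πR/180 = 111177 m, so Δφ = 351.57 / 111177 × 3600 = 11.384″.

Δφ = 11.4″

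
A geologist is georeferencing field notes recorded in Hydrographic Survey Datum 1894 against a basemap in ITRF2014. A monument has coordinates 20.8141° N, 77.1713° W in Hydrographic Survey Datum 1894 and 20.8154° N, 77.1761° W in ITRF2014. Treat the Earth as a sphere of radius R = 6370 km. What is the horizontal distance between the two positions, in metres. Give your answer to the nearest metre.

Δφ = 20.8154° − 20.8141° = +0.0013°; Δλ = -77.1761° − -77.1713° = -0.0048°.
1° along a meridian = πR/180 = 111177 m.
ΔN = Δφ × 111177 = 144.5 m; ΔE = Δλ × 111177 × cos(20.8141°) = -0.0048 × 111177 × 0.934738 = -498.8 m.
Distance = √(ΔE² + ΔN²) = √((-498.8)² + 144.5²) = 519.3 m.

519 m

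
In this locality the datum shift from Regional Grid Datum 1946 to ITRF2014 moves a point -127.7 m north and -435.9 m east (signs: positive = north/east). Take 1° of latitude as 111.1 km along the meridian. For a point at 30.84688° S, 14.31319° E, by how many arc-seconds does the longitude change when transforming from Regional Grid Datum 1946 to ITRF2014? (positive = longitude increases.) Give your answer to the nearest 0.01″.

Δλ = -16.45″

At latitude -30.84688°, cos φ = 0.858541.
1° of longitude at this latitude = 111.1 × cos φ = 95.38 km, so Δλ = -435.9 / 95383.9 = -0.0045700° = -16.452″.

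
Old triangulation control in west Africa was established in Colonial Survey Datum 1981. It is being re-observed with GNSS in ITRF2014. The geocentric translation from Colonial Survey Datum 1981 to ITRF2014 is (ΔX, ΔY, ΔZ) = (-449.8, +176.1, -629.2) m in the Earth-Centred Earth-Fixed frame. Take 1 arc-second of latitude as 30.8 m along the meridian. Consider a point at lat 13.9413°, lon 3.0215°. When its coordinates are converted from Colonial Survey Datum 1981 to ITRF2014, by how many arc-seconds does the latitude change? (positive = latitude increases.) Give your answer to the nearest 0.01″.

Δφ = -16.39″

sin φ = 0.240928, cos φ = 0.970543, sin λ = 0.052711, cos λ = 0.998610.
North component: ΔN = −sin φ cos λ·ΔX − sin φ sin λ·ΔY + cos φ·ΔZ = −(0.240928)(0.998610)(-449.8) − (0.240928)(0.052711)(176.1) + (0.970543)(-629.2) = -504.68 m.
1° of latitude spans 3600 × 30.80 = 110880 m, so Δφ = -504.68 / 110880 × 3600 = -16.386″.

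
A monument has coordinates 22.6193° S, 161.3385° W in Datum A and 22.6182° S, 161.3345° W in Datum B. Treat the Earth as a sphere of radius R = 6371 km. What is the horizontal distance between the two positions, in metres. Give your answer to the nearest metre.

428 m

Δφ = -22.6182° − -22.6193° = +0.0011°; Δλ = -161.3345° − -161.3385° = +0.0040°.
1° along a meridian = πR/180 = 111195 m.
ΔN = Δφ × 111195 = 122.3 m; ΔE = Δλ × 111195 × cos(-22.6193°) = +0.0040 × 111195 × 0.923081 = 410.6 m.
Distance = √(ΔE² + ΔN²) = √(410.6² + 122.3²) = 428.4 m.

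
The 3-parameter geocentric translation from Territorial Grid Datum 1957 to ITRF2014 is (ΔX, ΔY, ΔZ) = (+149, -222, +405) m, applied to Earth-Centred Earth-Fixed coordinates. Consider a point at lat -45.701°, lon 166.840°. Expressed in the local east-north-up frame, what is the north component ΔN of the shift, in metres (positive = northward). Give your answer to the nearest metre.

ΔN = 143 m

The local north axis is (−sin φ cos λ, −sin φ sin λ, cos φ), giving ΔN = -103.839 − 36.174 + 282.853 = 142.84 m.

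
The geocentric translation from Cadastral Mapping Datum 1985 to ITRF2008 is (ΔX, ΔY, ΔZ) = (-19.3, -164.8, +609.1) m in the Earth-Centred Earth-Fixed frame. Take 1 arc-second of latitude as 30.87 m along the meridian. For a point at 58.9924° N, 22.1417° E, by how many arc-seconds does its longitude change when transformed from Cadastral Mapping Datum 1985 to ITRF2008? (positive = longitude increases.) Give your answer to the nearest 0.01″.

Δλ = -9.14″

sin φ = 0.857099, cos φ = 0.515152, sin λ = 0.376898, cos λ = 0.926255.
East component: ΔE = −sin λ·ΔX + cos λ·ΔY = −(0.376898)(-19.3) + (0.926255)(-164.8) = -145.37 m.
1° of latitude spans 3600 × 30.87 = 111132 m; at latitude φ, 1° of longitude spans that × cos φ = 57249.8 m, so Δλ = -145.37 / 57249.8 × 3600 = -9.141″.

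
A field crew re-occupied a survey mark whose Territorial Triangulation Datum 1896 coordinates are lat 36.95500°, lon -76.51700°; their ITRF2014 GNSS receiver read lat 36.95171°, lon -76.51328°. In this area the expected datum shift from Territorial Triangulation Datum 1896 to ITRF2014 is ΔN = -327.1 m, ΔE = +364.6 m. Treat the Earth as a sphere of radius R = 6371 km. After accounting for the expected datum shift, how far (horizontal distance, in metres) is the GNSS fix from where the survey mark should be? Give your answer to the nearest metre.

52 m

Observed coordinate differences: Δφ = -0.00329°, Δλ = +0.00372°.
Converting to metres (1° lat = 111195 m, cos φ = 0.799108): observed ΔN = -365.8 m, observed ΔE = 330.5 m.
Subtracting the expected shift leaves a residual of -365.8 − (-327.1) = -38.7 m north and 330.5 − (364.6) = -34.1 m east.
Residual distance = √((-38.7)² + (-34.1)²) = 51.6 m.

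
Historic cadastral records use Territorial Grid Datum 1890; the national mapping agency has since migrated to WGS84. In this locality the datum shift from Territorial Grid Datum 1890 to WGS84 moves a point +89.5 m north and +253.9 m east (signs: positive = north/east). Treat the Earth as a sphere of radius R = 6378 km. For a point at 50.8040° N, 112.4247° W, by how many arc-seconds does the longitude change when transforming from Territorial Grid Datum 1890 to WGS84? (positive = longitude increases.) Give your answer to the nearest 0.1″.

At latitude 50.8040°, cos φ = 0.631975.
One radian of longitude at latitude φ spans R cos φ, so Δλ = ΔE / (R cos φ) = 253.9 / (6378000 × 0.631975) = 6.2991e-05 rad = 12.993″.

Δλ = 13.0″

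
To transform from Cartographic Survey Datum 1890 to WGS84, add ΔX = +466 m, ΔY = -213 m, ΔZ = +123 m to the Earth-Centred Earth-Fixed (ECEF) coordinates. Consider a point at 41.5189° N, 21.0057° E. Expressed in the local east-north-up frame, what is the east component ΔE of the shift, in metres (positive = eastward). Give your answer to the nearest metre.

At φ = 41.5189°, λ = 21.0057°: sin φ = 0.662867, cos φ = 0.748737, sin λ = 0.358461, cos λ = 0.933545.
ΔE = −sin λ·ΔX + cos λ·ΔY = −(0.358461)·(466) + (0.933545)·(-213) = -365.89 m.

ΔE = -366 m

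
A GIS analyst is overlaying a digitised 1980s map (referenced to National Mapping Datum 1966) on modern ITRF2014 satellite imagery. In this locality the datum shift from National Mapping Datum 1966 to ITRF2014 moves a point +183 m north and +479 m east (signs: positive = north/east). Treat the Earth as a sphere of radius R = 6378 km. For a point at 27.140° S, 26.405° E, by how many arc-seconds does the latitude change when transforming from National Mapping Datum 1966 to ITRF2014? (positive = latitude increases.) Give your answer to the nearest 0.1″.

On a sphere of radius R, 1 rad of latitude = R, so Δφ = ΔN / R = 183.0 / 6378000 = 2.8692e-05 rad = 5.918″.

Δφ = 5.9″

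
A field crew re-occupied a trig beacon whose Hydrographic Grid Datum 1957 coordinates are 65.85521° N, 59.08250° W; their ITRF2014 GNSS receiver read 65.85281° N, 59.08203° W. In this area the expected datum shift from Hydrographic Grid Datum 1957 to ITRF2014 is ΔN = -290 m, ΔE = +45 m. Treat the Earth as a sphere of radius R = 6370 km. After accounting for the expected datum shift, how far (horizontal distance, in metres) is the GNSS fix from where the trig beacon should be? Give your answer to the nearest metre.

Observed coordinate differences: Δφ = -0.00240°, Δλ = +0.00047°.
Converting to metres (1° lat = 111177 m, cos φ = 0.409044): observed ΔN = -266.8 m, observed ΔE = 21.4 m.
Subtracting the expected shift leaves a residual of -266.8 − (-290) = 23.2 m north and 21.4 − (45) = -23.6 m east.
Residual distance = √(23.2² + (-23.6)²) = 33.1 m.

33 m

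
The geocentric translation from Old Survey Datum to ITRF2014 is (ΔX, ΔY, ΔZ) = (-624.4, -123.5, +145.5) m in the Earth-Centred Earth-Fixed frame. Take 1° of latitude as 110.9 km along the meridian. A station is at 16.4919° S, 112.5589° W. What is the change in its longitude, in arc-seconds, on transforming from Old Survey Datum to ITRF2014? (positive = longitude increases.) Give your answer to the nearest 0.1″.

sin φ = -0.283880, cos φ = 0.958860, sin λ = -0.923486, cos λ = -0.383633.
East component: ΔE = −sin λ·ΔX + cos λ·ΔY = −(-0.923486)(-624.4) + (-0.383633)(-123.5) = -529.25 m.
1° of latitude spans 110900 m; at latitude φ, 1° of longitude spans that × cos φ = 106337.6 m, so Δλ = -529.25 / 106337.6 × 3600 = -17.917″.

Δλ = -17.9″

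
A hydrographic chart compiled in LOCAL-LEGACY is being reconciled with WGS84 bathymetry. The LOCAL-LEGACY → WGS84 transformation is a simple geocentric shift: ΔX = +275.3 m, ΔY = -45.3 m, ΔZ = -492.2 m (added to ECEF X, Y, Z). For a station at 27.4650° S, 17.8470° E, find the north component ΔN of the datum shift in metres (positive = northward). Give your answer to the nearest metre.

The local north axis is (−sin φ cos λ, −sin φ sin λ, cos φ), giving ΔN = 120.860 − 6.403 − 436.725 = -322.27 m.

ΔN = -322 m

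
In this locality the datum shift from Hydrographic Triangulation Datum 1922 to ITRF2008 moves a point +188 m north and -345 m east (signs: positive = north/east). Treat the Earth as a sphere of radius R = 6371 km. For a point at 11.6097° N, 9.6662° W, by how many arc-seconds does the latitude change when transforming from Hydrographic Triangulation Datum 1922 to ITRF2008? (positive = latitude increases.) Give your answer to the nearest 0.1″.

Δφ = 6.1″

On a sphere of radius R, 1 rad of latitude = R, so Δφ = ΔN / R = 188.0 / 6371000 = 2.9509e-05 rad = 6.087″.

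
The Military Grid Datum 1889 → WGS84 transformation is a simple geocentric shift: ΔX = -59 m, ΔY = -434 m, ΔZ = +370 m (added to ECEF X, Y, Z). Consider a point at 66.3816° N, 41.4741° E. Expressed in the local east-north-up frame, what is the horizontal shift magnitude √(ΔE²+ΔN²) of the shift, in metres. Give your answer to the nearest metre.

The local east axis at (φ, λ) is (−sin λ, cos λ, 0), so ΔE = −sin(41.4741°)·(-59) + cos(41.4741°)·(-434) = -286.10 m.
The local north axis is (−sin φ cos λ, −sin φ sin λ, cos φ), giving ΔN = 40.503 + 263.353 + 148.238 = 452.09 m.
Horizontal magnitude = √(ΔE² + ΔN²) = √((-286.10)² + 452.09²) = 535.02 m.

535 m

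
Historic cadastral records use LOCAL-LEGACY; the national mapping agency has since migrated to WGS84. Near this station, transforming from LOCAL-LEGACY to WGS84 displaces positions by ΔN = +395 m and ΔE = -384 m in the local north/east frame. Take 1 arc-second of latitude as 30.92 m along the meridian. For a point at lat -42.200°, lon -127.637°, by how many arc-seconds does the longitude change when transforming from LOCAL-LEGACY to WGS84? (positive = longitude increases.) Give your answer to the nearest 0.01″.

At latitude -42.200°, cos φ = 0.740805.
1″ of longitude at this latitude = 30.92 × cos φ = 22.9057 m, so Δλ = -384.0 / 22.9057 = -16.764″.

Δλ = -16.76″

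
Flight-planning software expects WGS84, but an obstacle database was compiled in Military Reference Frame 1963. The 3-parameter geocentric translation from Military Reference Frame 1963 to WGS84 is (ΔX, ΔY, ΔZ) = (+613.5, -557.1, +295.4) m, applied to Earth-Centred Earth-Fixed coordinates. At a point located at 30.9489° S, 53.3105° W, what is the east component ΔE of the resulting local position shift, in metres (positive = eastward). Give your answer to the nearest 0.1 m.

ΔE = 159.1 m

The local east axis at (φ, λ) is (−sin λ, cos λ, 0), so ΔE = −sin(-53.3105°)·613.5 + cos(-53.3105°)·(-557.1) = 159.10 m.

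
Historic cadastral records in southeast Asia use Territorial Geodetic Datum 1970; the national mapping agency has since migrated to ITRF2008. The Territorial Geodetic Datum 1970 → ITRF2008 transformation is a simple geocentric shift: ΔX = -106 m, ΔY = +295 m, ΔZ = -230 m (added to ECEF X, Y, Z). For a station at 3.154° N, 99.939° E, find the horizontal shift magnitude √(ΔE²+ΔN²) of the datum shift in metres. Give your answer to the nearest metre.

At φ = 3.154°, λ = 99.939°: sin φ = 0.055020, cos φ = 0.998485, sin λ = 0.984992, cos λ = -0.172600.
ΔE = −sin λ·ΔX + cos λ·ΔY = −(0.984992)·(-106) + (-0.172600)·(295) = 53.49 m.
ΔN = −sin φ cos λ·ΔX − sin φ sin λ·ΔY + cos φ·ΔZ = −(0.055020)(-0.172600)(-106) − (0.055020)(0.984992)(295) + (0.998485)(-230) = -246.65 m.
Horizontal magnitude = √(ΔE² + ΔN²) = √(53.49² + (-246.65)²) = 252.38 m.

252 m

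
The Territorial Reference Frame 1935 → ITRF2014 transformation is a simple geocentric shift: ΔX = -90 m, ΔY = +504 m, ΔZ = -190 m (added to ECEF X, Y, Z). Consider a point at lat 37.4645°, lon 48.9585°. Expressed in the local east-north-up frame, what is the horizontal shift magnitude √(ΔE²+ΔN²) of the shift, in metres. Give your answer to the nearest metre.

528 m

The local east axis at (φ, λ) is (−sin λ, cos λ, 0), so ΔE = −sin(48.9585°)·(-90) + cos(48.9585°)·504 = 398.81 m.
The local north axis is (−sin φ cos λ, −sin φ sin λ, cos φ), giving ΔN = 35.945 − 231.224 − 150.809 = -346.09 m.
Horizontal magnitude = √(ΔE² + ΔN²) = √(398.81² + (-346.09)²) = 528.04 m.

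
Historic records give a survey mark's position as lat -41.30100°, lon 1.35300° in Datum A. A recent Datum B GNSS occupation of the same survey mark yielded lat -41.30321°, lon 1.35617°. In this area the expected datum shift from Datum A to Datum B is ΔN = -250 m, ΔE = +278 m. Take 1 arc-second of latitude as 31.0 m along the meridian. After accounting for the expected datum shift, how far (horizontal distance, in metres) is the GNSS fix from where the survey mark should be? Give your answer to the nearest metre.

13 m

Observed coordinate differences: Δφ = -0.00221°, Δλ = +0.00317°.
Converting to metres (1° lat = 111600 m, cos φ = 0.751253): observed ΔN = -246.6 m, observed ΔE = 265.8 m.
Subtracting the expected shift leaves a residual of -246.6 − (-250) = 3.4 m north and 265.8 − (278) = -12.2 m east.
Residual distance = √(3.4² + (-12.2)²) = 12.7 m.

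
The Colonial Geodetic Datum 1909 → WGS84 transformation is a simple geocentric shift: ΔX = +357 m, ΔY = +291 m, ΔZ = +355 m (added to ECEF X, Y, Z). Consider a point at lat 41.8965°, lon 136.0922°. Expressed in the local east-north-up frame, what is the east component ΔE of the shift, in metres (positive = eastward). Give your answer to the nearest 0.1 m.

The local east axis at (φ, λ) is (−sin λ, cos λ, 0), so ΔE = −sin(136.0922°)·357 + cos(136.0922°)·291 = -457.23 m.

ΔE = -457.2 m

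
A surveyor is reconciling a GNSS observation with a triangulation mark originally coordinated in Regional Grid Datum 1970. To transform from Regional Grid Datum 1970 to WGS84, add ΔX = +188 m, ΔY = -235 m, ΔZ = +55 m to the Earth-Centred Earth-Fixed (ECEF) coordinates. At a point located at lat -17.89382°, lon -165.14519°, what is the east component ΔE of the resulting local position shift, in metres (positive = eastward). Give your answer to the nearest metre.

ΔE = 275 m

The local east axis at (φ, λ) is (−sin λ, cos λ, 0), so ΔE = −sin(-165.14519°)·188 + cos(-165.14519°)·(-235) = 275.34 m.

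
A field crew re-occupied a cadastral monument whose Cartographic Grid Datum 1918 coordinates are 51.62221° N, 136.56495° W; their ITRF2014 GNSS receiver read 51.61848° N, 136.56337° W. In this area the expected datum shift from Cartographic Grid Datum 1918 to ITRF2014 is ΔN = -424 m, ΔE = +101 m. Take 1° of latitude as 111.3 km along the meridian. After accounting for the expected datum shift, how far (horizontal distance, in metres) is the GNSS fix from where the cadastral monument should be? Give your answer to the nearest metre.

Observed coordinate differences: Δφ = -0.00373°, Δλ = +0.00158°.
Converting to metres (1° lat = 111300 m, cos φ = 0.620844): observed ΔN = -415.1 m, observed ΔE = 109.2 m.
Subtracting the expected shift leaves a residual of -415.1 − (-424) = 8.9 m north and 109.2 − (101) = 8.2 m east.
Residual distance = √(8.9² + 8.2²) = 12.1 m.

12 m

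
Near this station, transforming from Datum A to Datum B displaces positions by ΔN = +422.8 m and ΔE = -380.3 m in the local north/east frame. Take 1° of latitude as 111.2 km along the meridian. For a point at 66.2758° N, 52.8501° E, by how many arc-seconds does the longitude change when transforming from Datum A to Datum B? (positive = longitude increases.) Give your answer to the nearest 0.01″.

Δλ = -30.60″

At latitude 66.2758°, cos φ = 0.402334.
1° of longitude at this latitude = 111.2 × cos φ = 44.74 km, so Δλ = -380.3 / 44739.6 = -0.0085003° = -30.601″.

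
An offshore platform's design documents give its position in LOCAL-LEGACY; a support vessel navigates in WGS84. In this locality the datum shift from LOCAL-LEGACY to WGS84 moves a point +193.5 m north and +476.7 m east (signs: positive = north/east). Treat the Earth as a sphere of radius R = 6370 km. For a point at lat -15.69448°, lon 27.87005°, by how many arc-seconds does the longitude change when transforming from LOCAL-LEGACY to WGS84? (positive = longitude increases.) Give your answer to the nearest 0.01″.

At latitude -15.69448°, cos φ = 0.962718.
One radian of longitude at latitude φ spans R cos φ, so Δλ = ΔE / (R cos φ) = 476.7 / (6370000 × 0.962718) = 7.7733e-05 rad = 16.034″.

Δλ = 16.03″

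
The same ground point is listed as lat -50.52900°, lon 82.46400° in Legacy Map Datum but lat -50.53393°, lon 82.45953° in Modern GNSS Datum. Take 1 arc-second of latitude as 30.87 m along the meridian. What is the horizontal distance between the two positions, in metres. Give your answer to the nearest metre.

632 m

Δφ = -50.53393° − -50.52900° = -0.00493°; Δλ = 82.45953° − 82.46400° = -0.00447°.
1° of latitude = 3600 × 30.87 = 111132 m.
ΔN = Δφ × 111132 = -547.9 m; ΔE = Δλ × 111132 × cos(-50.52900°) = -0.00447 × 111132 × 0.635688 = -315.8 m.
Distance = √(ΔE² + ΔN²) = √((-315.8)² + (-547.9)²) = 632.4 m.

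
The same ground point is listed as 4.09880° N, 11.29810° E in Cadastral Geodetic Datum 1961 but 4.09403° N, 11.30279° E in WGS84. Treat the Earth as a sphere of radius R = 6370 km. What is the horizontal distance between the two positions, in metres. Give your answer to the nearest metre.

Δφ = 4.09403° − 4.09880° = -0.00477°; Δλ = 11.30279° − 11.29810° = +0.00469°.
1° along a meridian = πR/180 = 111177 m.
ΔN = Δφ × 111177 = -530.3 m; ΔE = Δλ × 111177 × cos(4.09880°) = +0.00469 × 111177 × 0.997442 = 520.1 m.
Distance = √(ΔE² + ΔN²) = √(520.1² + (-530.3)²) = 742.8 m.

743 m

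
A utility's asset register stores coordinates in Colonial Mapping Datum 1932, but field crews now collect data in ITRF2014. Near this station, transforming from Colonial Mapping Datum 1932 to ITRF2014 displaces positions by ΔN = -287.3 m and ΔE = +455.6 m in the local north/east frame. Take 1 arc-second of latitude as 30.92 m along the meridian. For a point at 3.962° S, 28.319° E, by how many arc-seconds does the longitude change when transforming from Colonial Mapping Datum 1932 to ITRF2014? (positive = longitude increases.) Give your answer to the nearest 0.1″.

Δλ = 14.8″

At latitude -3.962°, cos φ = 0.997610.
1″ of longitude at this latitude = 30.92 × cos φ = 30.8461 m, so Δλ = 455.6 / 30.8461 = 14.770″.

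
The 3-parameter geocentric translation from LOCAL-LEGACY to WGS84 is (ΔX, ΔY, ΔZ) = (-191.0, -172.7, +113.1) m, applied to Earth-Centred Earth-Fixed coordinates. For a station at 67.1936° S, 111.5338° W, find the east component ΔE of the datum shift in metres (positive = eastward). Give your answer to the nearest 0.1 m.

ΔE = -114.3 m

The local east axis at (φ, λ) is (−sin λ, cos λ, 0), so ΔE = −sin(-111.5338°)·(-191.0) + cos(-111.5338°)·(-172.7) = -114.28 m.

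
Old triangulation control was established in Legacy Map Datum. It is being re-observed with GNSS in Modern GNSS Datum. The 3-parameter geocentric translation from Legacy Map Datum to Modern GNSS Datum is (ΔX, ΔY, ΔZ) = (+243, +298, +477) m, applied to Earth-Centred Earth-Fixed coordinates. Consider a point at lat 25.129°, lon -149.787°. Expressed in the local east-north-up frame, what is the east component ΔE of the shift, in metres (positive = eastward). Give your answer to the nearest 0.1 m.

The local east axis at (φ, λ) is (−sin λ, cos λ, 0), so ΔE = −sin(-149.787°)·243 + cos(-149.787°)·298 = -135.24 m.

ΔE = -135.2 m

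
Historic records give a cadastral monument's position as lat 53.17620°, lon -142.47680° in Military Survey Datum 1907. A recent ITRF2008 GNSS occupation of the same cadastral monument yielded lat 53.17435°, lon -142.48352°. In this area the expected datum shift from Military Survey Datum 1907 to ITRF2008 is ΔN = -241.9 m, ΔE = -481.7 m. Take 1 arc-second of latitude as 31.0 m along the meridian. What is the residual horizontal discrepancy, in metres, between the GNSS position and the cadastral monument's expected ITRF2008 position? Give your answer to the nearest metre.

Observed coordinate differences: Δφ = -0.00185°, Δλ = -0.00672°.
Converting to metres (1° lat = 111600 m, cos φ = 0.599356): observed ΔN = -206.5 m, observed ΔE = -449.5 m.
Subtracting the expected shift leaves a residual of -206.5 − (-241.9) = 35.4 m north and -449.5 − (-481.7) = 32.2 m east.
Residual distance = √(35.4² + 32.2²) = 47.9 m.

48 m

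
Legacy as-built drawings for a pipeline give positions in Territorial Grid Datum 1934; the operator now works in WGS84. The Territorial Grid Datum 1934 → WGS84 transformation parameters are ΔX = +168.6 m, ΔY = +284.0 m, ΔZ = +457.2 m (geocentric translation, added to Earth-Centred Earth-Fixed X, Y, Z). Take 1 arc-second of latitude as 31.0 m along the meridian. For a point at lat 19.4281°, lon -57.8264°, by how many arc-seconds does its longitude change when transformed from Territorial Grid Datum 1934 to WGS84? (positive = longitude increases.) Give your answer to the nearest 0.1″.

Δλ = 10.1″

sin φ = 0.332624, cos φ = 0.943060, sin λ = -0.846439, cos λ = 0.532486.
East component: ΔE = −sin λ·ΔX + cos λ·ΔY = −(-0.846439)(168.6) + (0.532486)(284.0) = 293.94 m.
1° of latitude spans 3600 × 31.00 = 111600 m; at latitude φ, 1° of longitude spans that × cos φ = 105245.5 m, so Δλ = 293.94 / 105245.5 × 3600 = 10.054″.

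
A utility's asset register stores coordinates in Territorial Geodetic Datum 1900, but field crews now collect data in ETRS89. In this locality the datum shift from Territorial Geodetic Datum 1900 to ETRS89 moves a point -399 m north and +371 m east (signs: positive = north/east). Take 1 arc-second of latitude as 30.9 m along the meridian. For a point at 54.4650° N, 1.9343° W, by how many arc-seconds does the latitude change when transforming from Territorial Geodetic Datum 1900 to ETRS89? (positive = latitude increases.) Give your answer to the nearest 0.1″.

Δφ = -12.9″

1″ of latitude = 30.90 m, so Δφ = -399.0 / 30.90 = -12.913″.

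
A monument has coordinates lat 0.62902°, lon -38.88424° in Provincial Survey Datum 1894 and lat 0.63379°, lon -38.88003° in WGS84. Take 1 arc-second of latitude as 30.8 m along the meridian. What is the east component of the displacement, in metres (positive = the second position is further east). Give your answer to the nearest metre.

Δφ = 0.63379° − 0.62902° = +0.00477°; Δλ = -38.88003° − -38.88424° = +0.00421°.
1° of latitude = 3600 × 30.80 = 110880 m.
ΔN = Δφ × 110880 = 528.9 m; ΔE = Δλ × 110880 × cos(0.62902°) = +0.00421 × 110880 × 0.999940 = 466.8 m.

ΔE = 467 m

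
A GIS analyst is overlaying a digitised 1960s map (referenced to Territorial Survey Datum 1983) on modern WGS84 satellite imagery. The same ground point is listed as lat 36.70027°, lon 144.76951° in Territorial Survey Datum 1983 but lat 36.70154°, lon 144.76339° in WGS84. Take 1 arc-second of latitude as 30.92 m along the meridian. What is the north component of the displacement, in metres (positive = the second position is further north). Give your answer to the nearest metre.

ΔN = 141 m

Δφ = 36.70154° − 36.70027° = +0.00127°; Δλ = 144.76339° − 144.76951° = -0.00612°.
1° of latitude = 3600 × 30.92 = 111312 m.
ΔN = Δφ × 111312 = 141.4 m; ΔE = Δλ × 111312 × cos(36.70027°) = -0.00612 × 111312 × 0.801773 = -546.2 m.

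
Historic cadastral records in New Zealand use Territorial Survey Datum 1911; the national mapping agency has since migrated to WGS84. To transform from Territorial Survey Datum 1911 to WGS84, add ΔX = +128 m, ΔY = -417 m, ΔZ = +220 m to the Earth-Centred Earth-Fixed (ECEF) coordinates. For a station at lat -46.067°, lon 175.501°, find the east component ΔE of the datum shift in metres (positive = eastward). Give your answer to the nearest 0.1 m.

ΔE = 405.7 m

The local east axis at (φ, λ) is (−sin λ, cos λ, 0), so ΔE = −sin(175.501°)·128 + cos(175.501°)·(-417) = 405.67 m.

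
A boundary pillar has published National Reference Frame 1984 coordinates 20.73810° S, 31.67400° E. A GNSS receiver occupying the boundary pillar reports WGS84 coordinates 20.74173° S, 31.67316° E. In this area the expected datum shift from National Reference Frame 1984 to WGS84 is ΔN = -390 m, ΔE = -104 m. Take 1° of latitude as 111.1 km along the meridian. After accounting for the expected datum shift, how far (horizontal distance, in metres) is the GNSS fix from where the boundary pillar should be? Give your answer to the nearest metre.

Observed coordinate differences: Δφ = -0.00363°, Δλ = -0.00084°.
Converting to metres (1° lat = 111100 m, cos φ = 0.935209): observed ΔN = -403.3 m, observed ΔE = -87.3 m.
Subtracting the expected shift leaves a residual of -403.3 − (-390) = -13.3 m north and -87.3 − (-104) = 16.7 m east.
Residual distance = √((-13.3)² + 16.7²) = 21.4 m.

21 m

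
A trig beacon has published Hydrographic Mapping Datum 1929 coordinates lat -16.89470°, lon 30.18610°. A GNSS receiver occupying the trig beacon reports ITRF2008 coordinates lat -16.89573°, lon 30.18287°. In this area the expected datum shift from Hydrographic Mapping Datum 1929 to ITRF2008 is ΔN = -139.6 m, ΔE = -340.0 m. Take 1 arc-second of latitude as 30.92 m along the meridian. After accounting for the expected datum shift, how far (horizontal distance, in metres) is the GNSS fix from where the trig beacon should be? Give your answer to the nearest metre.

25 m

Observed coordinate differences: Δφ = -0.00103°, Δλ = -0.00323°.
Converting to metres (1° lat = 111312 m, cos φ = 0.956840): observed ΔN = -114.7 m, observed ΔE = -344.0 m.
Subtracting the expected shift leaves a residual of -114.7 − (-139.6) = 24.9 m north and -344.0 − (-340.0) = -4.0 m east.
Residual distance = √(24.9² + (-4.0)²) = 25.3 m.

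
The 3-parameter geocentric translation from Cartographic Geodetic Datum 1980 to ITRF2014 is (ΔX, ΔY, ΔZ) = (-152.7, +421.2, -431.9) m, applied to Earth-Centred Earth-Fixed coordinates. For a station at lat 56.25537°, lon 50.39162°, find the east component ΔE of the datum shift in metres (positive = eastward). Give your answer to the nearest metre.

At φ = 56.25537°, λ = 50.39162°: sin φ = 0.831522, cos φ = 0.555492, sin λ = 0.770420, cos λ = 0.637537.
ΔE = −sin λ·ΔX + cos λ·ΔY = −(0.770420)·(-152.7) + (0.637537)·(421.2) = 386.17 m.

ΔE = 386 m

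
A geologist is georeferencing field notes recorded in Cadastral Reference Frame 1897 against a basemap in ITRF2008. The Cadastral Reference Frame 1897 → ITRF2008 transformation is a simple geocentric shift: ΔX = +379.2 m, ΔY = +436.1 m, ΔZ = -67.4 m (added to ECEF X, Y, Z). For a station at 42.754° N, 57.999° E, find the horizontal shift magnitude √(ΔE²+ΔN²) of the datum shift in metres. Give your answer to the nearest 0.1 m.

446.2 m

The local east axis at (φ, λ) is (−sin λ, cos λ, 0), so ΔE = −sin(57.999°)·379.2 + cos(57.999°)·436.1 = -90.47 m.
The local north axis is (−sin φ cos λ, −sin φ sin λ, cos φ), giving ΔN = -136.416 − 251.060 − 49.490 = -436.97 m.
Horizontal magnitude = √(ΔE² + ΔN²) = √((-90.47)² + (-436.97)²) = 446.23 m.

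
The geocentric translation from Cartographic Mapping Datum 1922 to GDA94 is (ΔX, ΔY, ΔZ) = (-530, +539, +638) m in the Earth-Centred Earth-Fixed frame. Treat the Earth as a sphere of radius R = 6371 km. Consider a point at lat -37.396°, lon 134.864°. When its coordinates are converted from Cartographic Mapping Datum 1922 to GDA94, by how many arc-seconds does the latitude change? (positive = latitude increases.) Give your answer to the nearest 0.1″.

Δφ = 31.3″

sin φ = -0.607320, cos φ = 0.794457, sin λ = 0.708783, cos λ = -0.705426.
North component: ΔN = −sin φ cos λ·ΔX − sin φ sin λ·ΔY + cos φ·ΔZ = −(-0.607320)(-0.705426)(-530) − (-0.607320)(0.708783)(539) + (0.794457)(638) = 965.94 m.
1° of latitude spans πR/180 = 111195 m, so Δφ = 965.94 / 111195 × 3600 = 31.273″.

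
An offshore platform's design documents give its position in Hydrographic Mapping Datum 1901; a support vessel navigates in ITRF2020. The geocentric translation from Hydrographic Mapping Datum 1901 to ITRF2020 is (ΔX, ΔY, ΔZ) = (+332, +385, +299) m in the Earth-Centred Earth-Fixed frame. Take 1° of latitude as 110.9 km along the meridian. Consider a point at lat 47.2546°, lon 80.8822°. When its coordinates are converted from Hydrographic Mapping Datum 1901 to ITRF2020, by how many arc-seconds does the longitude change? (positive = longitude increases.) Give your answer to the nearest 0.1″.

sin φ = 0.734377, cos φ = 0.678742, sin λ = 0.987365, cos λ = 0.158465.
East component: ΔE = −sin λ·ΔX + cos λ·ΔY = −(0.987365)(332) + (0.158465)(385) = -266.80 m.
1° of latitude spans 110900 m; at latitude φ, 1° of longitude spans that × cos φ = 75272.5 m, so Δλ = -266.80 / 75272.5 × 3600 = -12.760″.

Δλ = -12.8″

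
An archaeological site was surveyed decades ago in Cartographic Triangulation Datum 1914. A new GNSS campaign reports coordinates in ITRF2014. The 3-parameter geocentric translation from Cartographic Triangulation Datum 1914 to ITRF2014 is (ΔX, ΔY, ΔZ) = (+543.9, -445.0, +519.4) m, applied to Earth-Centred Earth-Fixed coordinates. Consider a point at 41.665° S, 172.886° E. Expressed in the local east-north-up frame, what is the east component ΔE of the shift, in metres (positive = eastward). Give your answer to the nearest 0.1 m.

The local east axis at (φ, λ) is (−sin λ, cos λ, 0), so ΔE = −sin(172.886°)·543.9 + cos(172.886°)·(-445.0) = 374.22 m.

ΔE = 374.2 m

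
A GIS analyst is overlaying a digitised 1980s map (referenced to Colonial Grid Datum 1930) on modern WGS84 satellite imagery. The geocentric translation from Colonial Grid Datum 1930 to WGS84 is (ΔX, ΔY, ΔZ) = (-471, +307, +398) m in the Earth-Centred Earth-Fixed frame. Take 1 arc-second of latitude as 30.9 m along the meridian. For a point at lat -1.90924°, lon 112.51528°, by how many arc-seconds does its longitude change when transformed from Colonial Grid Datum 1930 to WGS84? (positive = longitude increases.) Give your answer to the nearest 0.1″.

sin φ = -0.033316, cos φ = 0.999445, sin λ = 0.923777, cos λ = -0.382930.
East component: ΔE = −sin λ·ΔX + cos λ·ΔY = −(0.923777)(-471) + (-0.382930)(307) = 317.54 m.
1° of latitude spans 3600 × 30.90 = 111240 m; at latitude φ, 1° of longitude spans that × cos φ = 111178.2 m, so Δλ = 317.54 / 111178.2 × 3600 = 10.282″.

Δλ = 10.3″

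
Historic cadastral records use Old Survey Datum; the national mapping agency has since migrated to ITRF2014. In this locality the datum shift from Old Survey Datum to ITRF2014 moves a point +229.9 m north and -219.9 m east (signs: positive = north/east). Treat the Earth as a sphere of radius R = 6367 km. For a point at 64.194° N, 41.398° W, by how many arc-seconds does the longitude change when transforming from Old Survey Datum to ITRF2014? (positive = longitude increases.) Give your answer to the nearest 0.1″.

Δλ = -16.4″

At latitude 64.194°, cos φ = 0.435325.
One radian of longitude at latitude φ spans R cos φ, so Δλ = ΔE / (R cos φ) = -219.9 / (6367000 × 0.435325) = -7.9337e-05 rad = -16.364″.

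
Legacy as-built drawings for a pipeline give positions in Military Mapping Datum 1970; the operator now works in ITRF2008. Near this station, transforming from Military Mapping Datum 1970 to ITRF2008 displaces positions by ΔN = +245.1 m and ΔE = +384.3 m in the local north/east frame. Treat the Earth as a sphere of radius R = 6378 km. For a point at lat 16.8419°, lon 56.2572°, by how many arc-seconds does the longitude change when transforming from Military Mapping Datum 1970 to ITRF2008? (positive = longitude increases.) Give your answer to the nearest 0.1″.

Δλ = 13.0″

At latitude 16.8419°, cos φ = 0.957108.
One radian of longitude at latitude φ spans R cos φ, so Δλ = ΔE / (R cos φ) = 384.3 / (6378000 × 0.957108) = 6.2954e-05 rad = 12.985″.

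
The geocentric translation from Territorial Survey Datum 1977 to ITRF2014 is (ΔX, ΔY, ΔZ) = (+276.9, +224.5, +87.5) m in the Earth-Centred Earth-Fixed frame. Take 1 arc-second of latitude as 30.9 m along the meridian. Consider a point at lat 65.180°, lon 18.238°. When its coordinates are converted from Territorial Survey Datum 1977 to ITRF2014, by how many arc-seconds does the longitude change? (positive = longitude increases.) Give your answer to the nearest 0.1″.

sin φ = 0.907631, cos φ = 0.419769, sin λ = 0.312965, cos λ = 0.949765.
East component: ΔE = −sin λ·ΔX + cos λ·ΔY = −(0.312965)(276.9) + (0.949765)(224.5) = 126.56 m.
1° of latitude spans 3600 × 30.90 = 111240 m; at latitude φ, 1° of longitude spans that × cos φ = 46695.1 m, so Δλ = 126.56 / 46695.1 × 3600 = 9.757″.

Δλ = 9.8″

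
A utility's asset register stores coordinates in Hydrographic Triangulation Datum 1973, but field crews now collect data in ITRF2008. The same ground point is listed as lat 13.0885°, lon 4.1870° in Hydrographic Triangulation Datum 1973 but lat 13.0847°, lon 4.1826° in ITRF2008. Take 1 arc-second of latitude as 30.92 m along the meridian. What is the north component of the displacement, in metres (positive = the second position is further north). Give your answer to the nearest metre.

ΔN = -423 m

Δφ = 13.0847° − 13.0885° = -0.0038°; Δλ = 4.1826° − 4.1870° = -0.0044°.
1° of latitude = 3600 × 30.92 = 111312 m.
ΔN = Δφ × 111312 = -423.0 m; ΔE = Δλ × 111312 × cos(13.0885°) = -0.0044 × 111312 × 0.974021 = -477.0 m.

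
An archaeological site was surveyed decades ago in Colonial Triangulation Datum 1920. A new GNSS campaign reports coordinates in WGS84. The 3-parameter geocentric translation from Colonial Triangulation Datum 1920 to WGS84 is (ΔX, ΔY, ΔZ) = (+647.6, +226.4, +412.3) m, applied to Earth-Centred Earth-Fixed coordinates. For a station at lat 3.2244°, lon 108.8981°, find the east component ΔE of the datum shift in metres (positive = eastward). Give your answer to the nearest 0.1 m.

At φ = 3.2244°, λ = 108.8981°: sin φ = 0.056247, cos φ = 0.998417, sin λ = 0.946096, cos λ = -0.323886.
ΔE = −sin λ·ΔX + cos λ·ΔY = −(0.946096)·(647.6) + (-0.323886)·(226.4) = -686.02 m.

ΔE = -686.0 m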